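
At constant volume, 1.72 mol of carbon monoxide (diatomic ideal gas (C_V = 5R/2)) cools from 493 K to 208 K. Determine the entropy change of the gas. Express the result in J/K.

At constant volume, ΔS = nC_V ln(T₂/T₁) with C_V = 5R/2 = 20.79 J mol⁻¹ K⁻¹.
ΔS = 1.72 × 20.79 × ln(208/493) = -30.9 J/K.

ΔS = -30.9 J/K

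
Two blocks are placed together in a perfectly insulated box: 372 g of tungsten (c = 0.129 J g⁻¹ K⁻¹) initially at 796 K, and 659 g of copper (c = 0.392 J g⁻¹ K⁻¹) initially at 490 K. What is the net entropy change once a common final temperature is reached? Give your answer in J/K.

Energy balance: T_f = (m₁c₁T₁ + m₂c₂T₂)/(m₁c₁ + m₂c₂) = 537.94 K.
ΔS₁ = m₁c₁ ln(T_f/T₁) = 47.988 × ln(537.94/796) = -18.8 J/K.
ΔS₂ = m₂c₂ ln(T_f/T₂) = 258.328 × ln(537.94/490) = 24.11 J/K.
ΔS_total = -18.8 + 24.11 = 5.31 J/K.

ΔS_total = 5.31 J/K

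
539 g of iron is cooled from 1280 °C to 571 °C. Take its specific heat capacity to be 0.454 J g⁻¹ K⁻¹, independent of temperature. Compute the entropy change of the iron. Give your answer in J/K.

In kelvin: T₁ = 1553.15 K, T₂ = 844.15 K. ΔS = ∫dQ_rev/T = m c ln(T₂/T₁) = 539 × 0.454 × ln(844.15/1553.15) = -149 J/K.

ΔS = -149 J/K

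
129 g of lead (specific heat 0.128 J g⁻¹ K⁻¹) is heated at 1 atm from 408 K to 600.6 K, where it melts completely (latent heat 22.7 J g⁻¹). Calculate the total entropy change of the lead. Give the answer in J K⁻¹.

Warming step: ΔS₁ = m c ln(T_tr/T_i) = 129 × 0.128 × ln(600.6/408) = 6.385 J/K.
Phase change: ΔS₂ = +mL/T_tr = 129 × 22.7 / 600.6 = 4.876 J/K.
ΔS_total = (6.385) + (4.876) = 11.3 J/K.

ΔS = 11.3 J/K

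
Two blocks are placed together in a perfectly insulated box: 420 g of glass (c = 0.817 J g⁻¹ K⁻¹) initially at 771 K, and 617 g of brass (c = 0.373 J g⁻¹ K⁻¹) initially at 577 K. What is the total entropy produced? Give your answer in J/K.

Energy balance: T_f = (m₁c₁T₁ + m₂c₂T₂)/(m₁c₁ + m₂c₂) = 693.12 K.
ΔS₁ = m₁c₁ ln(T_f/T₁) = 343.14 × ln(693.12/771) = -36.54 J/K.
ΔS₂ = m₂c₂ ln(T_f/T₂) = 230.141 × ln(693.12/577) = 42.2 J/K.
ΔS_total = -36.54 + 42.2 = 5.66 J/K.

ΔS_total = 5.66 J/K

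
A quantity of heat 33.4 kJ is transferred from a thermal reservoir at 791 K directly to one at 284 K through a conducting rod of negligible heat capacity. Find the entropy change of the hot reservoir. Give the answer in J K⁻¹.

The hot reservoir loses heat Q, so ΔS_hot = −Q/T_H = −33400/791 = -42.2 J/K.

ΔS_hot = -42.2 J/K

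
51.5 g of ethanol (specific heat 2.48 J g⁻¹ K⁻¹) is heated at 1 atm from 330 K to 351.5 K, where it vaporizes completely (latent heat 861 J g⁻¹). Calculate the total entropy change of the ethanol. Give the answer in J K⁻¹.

Warming step: ΔS₁ = m c ln(T_tr/T_i) = 51.5 × 2.48 × ln(351.5/330) = 8.061 J/K.
Phase change: ΔS₂ = +mL/T_tr = 51.5 × 861 / 351.5 = 126.1 J/K.
ΔS_total = (8.061) + (126.1) = 134 J/K.

ΔS = 134 J/K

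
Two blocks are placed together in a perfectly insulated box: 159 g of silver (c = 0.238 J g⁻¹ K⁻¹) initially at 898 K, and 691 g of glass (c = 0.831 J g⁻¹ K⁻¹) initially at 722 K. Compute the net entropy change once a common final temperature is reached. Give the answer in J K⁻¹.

Energy balance: T_f = (m₁c₁T₁ + m₂c₂T₂)/(m₁c₁ + m₂c₂) = 732.88 K.
ΔS₁ = m₁c₁ ln(T_f/T₁) = 37.842 × ln(732.88/898) = -7.689 J/K.
ΔS₂ = m₂c₂ ln(T_f/T₂) = 574.221 × ln(732.88/722) = 8.59 J/K.
ΔS_total = -7.689 + 8.59 = 0.901 J/K.

ΔS_total = 0.901 J/K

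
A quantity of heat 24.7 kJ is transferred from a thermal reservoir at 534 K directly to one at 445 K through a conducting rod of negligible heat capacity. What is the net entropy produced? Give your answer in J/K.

ΔS_hot = −Q/T_H = −24700/534 = -46.255 J/K and ΔS_cold = +Q/T_C = 24700/445 = 55.506 J/K.
ΔS_total = -46.255 + 55.506 = 9.25 J/K, positive as the second law requires.

ΔS_total = 9.25 J/K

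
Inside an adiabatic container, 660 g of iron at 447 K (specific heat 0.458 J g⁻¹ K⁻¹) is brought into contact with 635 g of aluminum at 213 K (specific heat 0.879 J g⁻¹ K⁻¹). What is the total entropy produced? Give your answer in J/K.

Energy balance: T_f = (m₁c₁T₁ + m₂c₂T₂)/(m₁c₁ + m₂c₂) = 295.21 K.
ΔS₁ = m₁c₁ ln(T_f/T₁) = 302.28 × ln(295.21/447) = -125.4 J/K.
ΔS₂ = m₂c₂ ln(T_f/T₂) = 558.165 × ln(295.21/213) = 182.2 J/K.
ΔS_total = -125.4 + 182.2 = 56.8 J/K.

ΔS_total = 56.8 J/K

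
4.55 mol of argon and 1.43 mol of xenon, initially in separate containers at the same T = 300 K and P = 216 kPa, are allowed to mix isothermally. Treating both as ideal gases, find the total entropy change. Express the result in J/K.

Mole fractions: x_A = 4.55/5.98 = 0.761, x_B = 0.239.
ΔS_mix = −R(n_A ln x_A + n_B ln x_B) = −8.314 × (4.55 ln 0.761 + 1.43 ln 0.239) = 27.3 J/K.

ΔS_mix = 27.3 J/K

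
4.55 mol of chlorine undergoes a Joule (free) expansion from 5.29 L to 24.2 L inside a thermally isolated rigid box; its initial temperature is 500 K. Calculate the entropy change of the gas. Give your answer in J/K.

ΔS_gas = 57.5 J/K

For an ideal gas in free expansion Q = 0 and W = 0, so T is unchanged.
Entropy is a state function; using a reversible isothermal path, ΔS_gas = nR ln(V₂/V₁) = 4.55 × 8.314 × ln(24.2/5.29) = 57.5 J/K.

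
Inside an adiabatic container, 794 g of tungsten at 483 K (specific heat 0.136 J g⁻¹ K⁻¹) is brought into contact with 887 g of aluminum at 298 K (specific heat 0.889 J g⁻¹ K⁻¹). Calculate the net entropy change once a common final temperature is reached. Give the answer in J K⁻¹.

ΔS_total = 12.5 J/K

Energy balance: T_f = (m₁c₁T₁ + m₂c₂T₂)/(m₁c₁ + m₂c₂) = 320.28 K.
ΔS₁ = m₁c₁ ln(T_f/T₁) = 107.984 × ln(320.28/483) = -44.36 J/K.
ΔS₂ = m₂c₂ ln(T_f/T₂) = 788.543 × ln(320.28/298) = 56.86 J/K.
ΔS_total = -44.36 + 56.86 = 12.5 J/K.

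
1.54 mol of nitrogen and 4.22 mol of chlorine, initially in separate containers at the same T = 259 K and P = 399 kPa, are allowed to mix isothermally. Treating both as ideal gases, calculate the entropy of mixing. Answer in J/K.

ΔS_mix = 27.8 J/K

Mole fractions: x_A = 1.54/5.76 = 0.267, x_B = 0.733.
ΔS_mix = −R(n_A ln x_A + n_B ln x_B) = −8.314 × (1.54 ln 0.267 + 4.22 ln 0.733) = 27.8 J/K.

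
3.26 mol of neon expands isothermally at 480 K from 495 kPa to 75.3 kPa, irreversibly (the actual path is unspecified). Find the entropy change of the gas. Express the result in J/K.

ΔS_gas = 51 J/K

Entropy is a state function, so ΔS_gas depends only on the end states.
For an isothermal ideal gas ΔS_gas = nR ln(P₁/P₂) = 3.26 × 8.314 × ln(495/75.3) = 51 J/K.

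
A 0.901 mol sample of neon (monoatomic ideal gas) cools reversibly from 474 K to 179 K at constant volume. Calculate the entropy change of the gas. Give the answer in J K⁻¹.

At constant volume, ΔS = nC_V ln(T₂/T₁) with C_V = 3R/2 = 12.47 J mol⁻¹ K⁻¹.
ΔS = 0.901 × 12.47 × ln(179/474) = -10.9 J/K.

ΔS = -10.9 J/K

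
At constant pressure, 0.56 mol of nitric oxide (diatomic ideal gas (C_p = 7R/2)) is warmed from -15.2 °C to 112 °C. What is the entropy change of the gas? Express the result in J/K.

ΔS = 6.53 J/K

In kelvin: T₁ = 257.95 K, T₂ = 385.15 K. At constant pressure, ΔS = nC_p ln(T₂/T₁) with C_p = 7R/2 = 29.1 J mol⁻¹ K⁻¹.
ΔS = 0.56 × 29.1 × ln(385.15/257.95) = 6.53 J/K.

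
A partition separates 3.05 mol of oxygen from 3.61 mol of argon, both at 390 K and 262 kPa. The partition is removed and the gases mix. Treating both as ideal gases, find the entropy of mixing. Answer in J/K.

ΔS_mix = 38.2 J/K

Mole fractions: x_A = 3.05/6.66 = 0.458, x_B = 0.542.
ΔS_mix = −R(n_A ln x_A + n_B ln x_B) = −8.314 × (3.05 ln 0.458 + 3.61 ln 0.542) = 38.2 J/K.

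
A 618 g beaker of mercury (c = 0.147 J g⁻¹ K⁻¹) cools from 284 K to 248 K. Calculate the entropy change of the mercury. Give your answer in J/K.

ΔS = ∫dQ_rev/T = m c ln(T₂/T₁) = 618 × 0.147 × ln(248/284) = -12.3 J/K.

ΔS = -12.3 J/K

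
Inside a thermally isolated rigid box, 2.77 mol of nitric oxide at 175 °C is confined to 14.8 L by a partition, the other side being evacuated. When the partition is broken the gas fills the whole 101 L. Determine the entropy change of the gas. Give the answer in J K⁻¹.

No heat is exchanged and no work is done, so the ideal-gas temperature stays constant.
Entropy is a state function; using a reversible isothermal path, ΔS_gas = nR ln(V₂/V₁) = 2.77 × 8.314 × ln(101/14.8) = 44.2 J/K.

ΔS_gas = 44.2 J/K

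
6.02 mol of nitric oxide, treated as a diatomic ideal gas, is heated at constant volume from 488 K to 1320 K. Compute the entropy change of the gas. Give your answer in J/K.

At constant volume, ΔS = nC_V ln(T₂/T₁) with C_V = 5R/2 = 20.79 J mol⁻¹ K⁻¹.
ΔS = 6.02 × 20.79 × ln(1320/488) = 125 J/K.

ΔS = 125 J/K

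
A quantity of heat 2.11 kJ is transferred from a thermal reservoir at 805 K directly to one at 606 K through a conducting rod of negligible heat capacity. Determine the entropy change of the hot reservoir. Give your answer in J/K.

ΔS_hot = -2.62 J/K

The hot reservoir loses heat Q, so ΔS_hot = −Q/T_H = −2110/805 = -2.62 J/K.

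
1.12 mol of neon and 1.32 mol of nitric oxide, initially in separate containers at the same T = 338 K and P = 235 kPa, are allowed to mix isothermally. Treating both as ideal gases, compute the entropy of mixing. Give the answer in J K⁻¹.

ΔS_mix = 14 J/K

Mole fractions: x_A = 1.12/2.44 = 0.459, x_B = 0.541.
ΔS_mix = −R(n_A ln x_A + n_B ln x_B) = −8.314 × (1.12 ln 0.459 + 1.32 ln 0.541) = 14 J/K.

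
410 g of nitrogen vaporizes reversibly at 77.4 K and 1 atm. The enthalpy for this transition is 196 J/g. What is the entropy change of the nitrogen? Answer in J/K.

Heat absorbed by the substance: Q = mL = 410 × 196 = 80360 J.
At constant T, ΔS = Q_rev/T = 80360 / 77.4 = 1040 J/K.

ΔS = 1040 J/K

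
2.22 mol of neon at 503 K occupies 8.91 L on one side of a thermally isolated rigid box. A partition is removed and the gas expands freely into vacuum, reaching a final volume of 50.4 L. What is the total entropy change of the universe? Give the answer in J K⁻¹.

For an ideal gas in free expansion Q = 0 and W = 0, so T is unchanged.
Entropy is a state function; using a reversible isothermal path, ΔS_gas = nR ln(V₂/V₁) = 2.22 × 8.314 × ln(50.4/8.91) = 32 J/K.
The insulated surroundings exchange no heat, so ΔS_surr = 0 and ΔS_universe = ΔS_gas.

ΔS_universe = 32 J/K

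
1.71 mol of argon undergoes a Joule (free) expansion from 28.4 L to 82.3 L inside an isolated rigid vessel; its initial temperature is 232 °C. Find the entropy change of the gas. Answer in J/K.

For an ideal gas in free expansion Q = 0 and W = 0, so T is unchanged.
Entropy is a state function; using a reversible isothermal path, ΔS_gas = nR ln(V₂/V₁) = 1.71 × 8.314 × ln(82.3/28.4) = 15.1 J/K.

ΔS_gas = 15.1 J/K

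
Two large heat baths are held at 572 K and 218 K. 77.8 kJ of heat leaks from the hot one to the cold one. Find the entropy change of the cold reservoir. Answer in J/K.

ΔS_cold = 357 J/K

The cold reservoir gains heat Q, so ΔS_cold = +Q/T_C = 77800/218 = 357 J/K.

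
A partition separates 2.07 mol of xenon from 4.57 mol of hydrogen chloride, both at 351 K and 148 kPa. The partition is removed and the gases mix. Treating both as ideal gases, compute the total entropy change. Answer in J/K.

Mole fractions: x_A = 2.07/6.64 = 0.312, x_B = 0.688.
ΔS_mix = −R(n_A ln x_A + n_B ln x_B) = −8.314 × (2.07 ln 0.312 + 4.57 ln 0.688) = 34.3 J/K.

ΔS_mix = 34.3 J/K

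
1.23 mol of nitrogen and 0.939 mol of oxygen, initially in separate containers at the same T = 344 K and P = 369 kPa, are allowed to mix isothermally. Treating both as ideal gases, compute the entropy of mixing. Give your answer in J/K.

Mole fractions: x_A = 1.23/2.17 = 0.567, x_B = 0.433.
ΔS_mix = −R(n_A ln x_A + n_B ln x_B) = −8.314 × (1.23 ln 0.567 + 0.939 ln 0.433) = 12.3 J/K.

ΔS_mix = 12.3 J/K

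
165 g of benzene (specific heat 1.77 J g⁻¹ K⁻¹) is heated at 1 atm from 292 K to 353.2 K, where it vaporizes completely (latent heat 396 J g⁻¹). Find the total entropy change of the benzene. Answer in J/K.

Warming step: ΔS₁ = m c ln(T_tr/T_i) = 165 × 1.77 × ln(353.2/292) = 55.57 J/K.
Phase change: ΔS₂ = +mL/T_tr = 165 × 396 / 353.2 = 185 J/K.
ΔS_total = (55.57) + (185) = 241 J/K.

ΔS = 241 J/K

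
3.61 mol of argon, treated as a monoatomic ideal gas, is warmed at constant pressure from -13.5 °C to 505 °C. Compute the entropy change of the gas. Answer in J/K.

In kelvin: T₁ = 259.65 K, T₂ = 778.15 K. At constant pressure, ΔS = nC_p ln(T₂/T₁) with C_p = 5R/2 = 20.79 J mol⁻¹ K⁻¹.
ΔS = 3.61 × 20.79 × ln(778.15/259.65) = 82.4 J/K.

ΔS = 82.4 J/K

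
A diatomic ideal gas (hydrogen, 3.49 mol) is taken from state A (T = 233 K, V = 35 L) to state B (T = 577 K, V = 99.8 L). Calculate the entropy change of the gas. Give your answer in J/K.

Entropy is a state function: ΔS = nC_V ln(T₂/T₁) + nR ln(V₂/V₁), with C_V = 5R/2 = 20.79 J mol⁻¹ K⁻¹ for a diatomic ideal gas.
ΔS = 3.49 × [20.79 × ln(577/233) + 8.314 × ln(99.8/35)] = 96.2 J/K.

ΔS = 96.2 J/K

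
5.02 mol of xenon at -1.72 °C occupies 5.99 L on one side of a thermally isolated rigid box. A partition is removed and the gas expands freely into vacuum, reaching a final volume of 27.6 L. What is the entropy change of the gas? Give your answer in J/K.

ΔS_gas = 63.8 J/K

No heat is exchanged and no work is done, so the ideal-gas temperature stays constant.
Entropy is a state function; using a reversible isothermal path, ΔS_gas = nR ln(V₂/V₁) = 5.02 × 8.314 × ln(27.6/5.99) = 63.8 J/K.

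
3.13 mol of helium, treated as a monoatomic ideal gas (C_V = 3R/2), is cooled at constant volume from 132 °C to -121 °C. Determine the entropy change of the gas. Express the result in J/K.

ΔS = -38.2 J/K

In kelvin: T₁ = 405.15 K, T₂ = 152.15 K. At constant volume, ΔS = nC_V ln(T₂/T₁) with C_V = 3R/2 = 12.47 J mol⁻¹ K⁻¹.
ΔS = 3.13 × 12.47 × ln(152.15/405.15) = -38.2 J/K.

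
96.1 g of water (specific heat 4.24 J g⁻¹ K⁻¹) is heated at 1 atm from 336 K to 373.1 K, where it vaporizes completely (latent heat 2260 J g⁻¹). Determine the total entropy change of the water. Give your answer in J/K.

Warming step: ΔS₁ = m c ln(T_tr/T_i) = 96.1 × 4.24 × ln(373.1/336) = 42.68 J/K.
Phase change: ΔS₂ = +mL/T_tr = 96.1 × 2260 / 373.1 = 582.1 J/K.
ΔS_total = (42.68) + (582.1) = 625 J/K.

ΔS = 625 J/K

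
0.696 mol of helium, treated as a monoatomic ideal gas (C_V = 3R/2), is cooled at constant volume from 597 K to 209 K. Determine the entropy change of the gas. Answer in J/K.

At constant volume, ΔS = nC_V ln(T₂/T₁) with C_V = 3R/2 = 12.47 J mol⁻¹ K⁻¹.
ΔS = 0.696 × 12.47 × ln(209/597) = -9.11 J/K.

ΔS = -9.11 J/K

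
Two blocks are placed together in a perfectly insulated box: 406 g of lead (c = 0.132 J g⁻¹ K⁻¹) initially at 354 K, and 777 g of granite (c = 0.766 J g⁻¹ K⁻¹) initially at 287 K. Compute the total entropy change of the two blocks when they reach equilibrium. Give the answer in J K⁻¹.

ΔS_total = 1.15 J/K

Energy balance: T_f = (m₁c₁T₁ + m₂c₂T₂)/(m₁c₁ + m₂c₂) = 292.53 K.
ΔS₁ = m₁c₁ ln(T_f/T₁) = 53.592 × ln(292.53/354) = -10.22 J/K.
ΔS₂ = m₂c₂ ln(T_f/T₂) = 595.182 × ln(292.53/287) = 11.37 J/K.
ΔS_total = -10.22 + 11.37 = 1.15 J/K.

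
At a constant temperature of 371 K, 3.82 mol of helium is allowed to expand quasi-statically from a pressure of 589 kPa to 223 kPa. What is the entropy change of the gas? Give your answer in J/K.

For an isothermal ideal gas ΔS_gas = nR ln(P₁/P₂) = 3.82 × 8.314 × ln(589/223) = 30.8 J/K.

ΔS_gas = 30.8 J/K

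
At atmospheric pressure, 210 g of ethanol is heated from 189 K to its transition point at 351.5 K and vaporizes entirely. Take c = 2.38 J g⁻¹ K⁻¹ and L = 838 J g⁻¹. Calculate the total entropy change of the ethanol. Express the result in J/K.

ΔS = 811 J/K

Warming step: ΔS₁ = m c ln(T_tr/T_i) = 210 × 2.38 × ln(351.5/189) = 310.1 J/K.
Phase change: ΔS₂ = +mL/T_tr = 210 × 838 / 351.5 = 500.7 J/K.
ΔS_total = (310.1) + (500.7) = 811 J/K.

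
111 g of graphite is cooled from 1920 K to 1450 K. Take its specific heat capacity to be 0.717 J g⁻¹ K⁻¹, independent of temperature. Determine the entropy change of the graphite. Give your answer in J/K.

ΔS = ∫dQ_rev/T = m c ln(T₂/T₁) = 111 × 0.717 × ln(1450/1920) = -22.3 J/K.

ΔS = -22.3 J/K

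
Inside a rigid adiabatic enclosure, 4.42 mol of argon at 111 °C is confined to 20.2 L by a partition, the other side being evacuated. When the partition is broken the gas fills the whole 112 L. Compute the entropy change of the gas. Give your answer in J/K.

ΔS_gas = 62.9 J/K

For an ideal gas in free expansion Q = 0 and W = 0, so T is unchanged.
Entropy is a state function; using a reversible isothermal path, ΔS_gas = nR ln(V₂/V₁) = 4.42 × 8.314 × ln(112/20.2) = 62.9 J/K.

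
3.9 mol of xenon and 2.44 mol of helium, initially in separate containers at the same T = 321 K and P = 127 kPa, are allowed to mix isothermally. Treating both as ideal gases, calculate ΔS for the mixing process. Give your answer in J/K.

Mole fractions: x_A = 3.9/6.34 = 0.615, x_B = 0.385.
ΔS_mix = −R(n_A ln x_A + n_B ln x_B) = −8.314 × (3.9 ln 0.615 + 2.44 ln 0.385) = 35.1 J/K.

ΔS_mix = 35.1 J/K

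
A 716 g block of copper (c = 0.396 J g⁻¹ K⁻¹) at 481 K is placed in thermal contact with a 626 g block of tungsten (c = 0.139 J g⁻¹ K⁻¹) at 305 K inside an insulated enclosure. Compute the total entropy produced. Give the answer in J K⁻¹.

Energy balance: T_f = (m₁c₁T₁ + m₂c₂T₂)/(m₁c₁ + m₂c₂) = 439.67 K.
ΔS₁ = m₁c₁ ln(T_f/T₁) = 283.536 × ln(439.67/481) = -25.47 J/K.
ΔS₂ = m₂c₂ ln(T_f/T₂) = 87.014 × ln(439.67/305) = 31.82 J/K.
ΔS_total = -25.47 + 31.82 = 6.35 J/K.

ΔS_total = 6.35 J/K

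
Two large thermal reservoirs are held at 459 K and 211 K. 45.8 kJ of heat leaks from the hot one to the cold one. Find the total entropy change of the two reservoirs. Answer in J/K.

ΔS_hot = −Q/T_H = −45800/459 = -99.78 J/K and ΔS_cold = +Q/T_C = 45800/211 = 217.1 J/K.
ΔS_total = -99.78 + 217.1 = 117 J/K, positive as the second law requires.

ΔS_total = 117 J/K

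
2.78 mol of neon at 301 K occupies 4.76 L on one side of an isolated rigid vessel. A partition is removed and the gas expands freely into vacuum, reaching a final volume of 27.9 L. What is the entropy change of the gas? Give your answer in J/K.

ΔS_gas = 40.9 J/K

For an ideal gas in free expansion Q = 0 and W = 0, so T is unchanged.
Entropy is a state function; using a reversible isothermal path, ΔS_gas = nR ln(V₂/V₁) = 2.78 × 8.314 × ln(27.9/4.76) = 40.9 J/K.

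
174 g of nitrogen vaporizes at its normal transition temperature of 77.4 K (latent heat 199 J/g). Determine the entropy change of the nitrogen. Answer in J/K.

Heat absorbed by the substance: Q = mL = 174 × 199 = 34626 J.
At constant T, ΔS = Q_rev/T = 34626 / 77.4 = 447 J/K.

ΔS = 447 J/K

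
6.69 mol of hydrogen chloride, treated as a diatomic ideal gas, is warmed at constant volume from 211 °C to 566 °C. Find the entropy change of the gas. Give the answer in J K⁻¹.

In kelvin: T₁ = 484.15 K, T₂ = 839.15 K. At constant volume, ΔS = nC_V ln(T₂/T₁) with C_V = 5R/2 = 20.79 J mol⁻¹ K⁻¹.
ΔS = 6.69 × 20.79 × ln(839.15/484.15) = 76.5 J/K.

ΔS = 76.5 J/K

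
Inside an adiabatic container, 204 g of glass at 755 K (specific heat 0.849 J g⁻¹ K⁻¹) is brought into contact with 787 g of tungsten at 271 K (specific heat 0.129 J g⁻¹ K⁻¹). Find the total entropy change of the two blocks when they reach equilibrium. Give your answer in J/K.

ΔS_total = 29.7 J/K

Energy balance: T_f = (m₁c₁T₁ + m₂c₂T₂)/(m₁c₁ + m₂c₂) = 576.14 K.
ΔS₁ = m₁c₁ ln(T_f/T₁) = 173.196 × ln(576.14/755) = -46.83 J/K.
ΔS₂ = m₂c₂ ln(T_f/T₂) = 101.523 × ln(576.14/271) = 76.57 J/K.
ΔS_total = -46.83 + 76.57 = 29.7 J/K.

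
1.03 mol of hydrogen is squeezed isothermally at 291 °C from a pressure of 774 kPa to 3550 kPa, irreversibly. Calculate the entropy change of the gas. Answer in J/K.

ΔS_gas = -13 J/K

Entropy is a state function, so ΔS_gas depends only on the end states.
For an isothermal ideal gas ΔS_gas = nR ln(P₁/P₂) = 1.03 × 8.314 × ln(774/3550) = -13 J/K.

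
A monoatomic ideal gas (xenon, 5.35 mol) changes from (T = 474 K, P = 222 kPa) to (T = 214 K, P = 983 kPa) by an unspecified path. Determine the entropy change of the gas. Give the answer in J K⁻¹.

ΔS = -155 J/K

ΔS = nC_p ln(T₂/T₁) − nR ln(P₂/P₁), with C_p = 5R/2 = 20.79 J mol⁻¹ K⁻¹ for a monoatomic ideal gas.
ΔS = 5.35 × [20.79 × ln(214/474) − 8.314 × ln(983/222)] = -155 J/K.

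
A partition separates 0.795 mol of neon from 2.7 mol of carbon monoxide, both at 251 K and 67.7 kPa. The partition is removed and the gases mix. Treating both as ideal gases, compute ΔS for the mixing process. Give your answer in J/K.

Mole fractions: x_A = 0.795/3.5 = 0.227, x_B = 0.773.
ΔS_mix = −R(n_A ln x_A + n_B ln x_B) = −8.314 × (0.795 ln 0.227 + 2.7 ln 0.773) = 15.6 J/K.

ΔS_mix = 15.6 J/K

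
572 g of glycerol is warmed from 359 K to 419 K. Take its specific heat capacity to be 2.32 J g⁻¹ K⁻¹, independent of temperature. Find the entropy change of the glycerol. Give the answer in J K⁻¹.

ΔS = ∫dQ_rev/T = m c ln(T₂/T₁) = 572 × 2.32 × ln(419/359) = 205 J/K.

ΔS = 205 J/K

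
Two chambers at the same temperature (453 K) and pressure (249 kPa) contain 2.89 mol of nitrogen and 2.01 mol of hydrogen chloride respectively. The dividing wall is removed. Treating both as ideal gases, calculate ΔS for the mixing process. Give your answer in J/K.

ΔS_mix = 27.6 J/K

Mole fractions: x_A = 2.89/4.9 = 0.59, x_B = 0.41.
ΔS_mix = −R(n_A ln x_A + n_B ln x_B) = −8.314 × (2.89 ln 0.59 + 2.01 ln 0.41) = 27.6 J/K.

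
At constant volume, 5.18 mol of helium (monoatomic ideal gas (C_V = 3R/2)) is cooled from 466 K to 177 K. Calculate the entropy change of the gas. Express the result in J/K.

ΔS = -62.5 J/K

At constant volume, ΔS = nC_V ln(T₂/T₁) with C_V = 3R/2 = 12.47 J mol⁻¹ K⁻¹.
ΔS = 5.18 × 12.47 × ln(177/466) = -62.5 J/K.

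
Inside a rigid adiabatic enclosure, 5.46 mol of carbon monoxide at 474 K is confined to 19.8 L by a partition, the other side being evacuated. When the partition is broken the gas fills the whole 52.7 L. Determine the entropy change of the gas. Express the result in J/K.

For an ideal gas in free expansion Q = 0 and W = 0, so T is unchanged.
Entropy is a state function; using a reversible isothermal path, ΔS_gas = nR ln(V₂/V₁) = 5.46 × 8.314 × ln(52.7/19.8) = 44.4 J/K.

ΔS_gas = 44.4 J/K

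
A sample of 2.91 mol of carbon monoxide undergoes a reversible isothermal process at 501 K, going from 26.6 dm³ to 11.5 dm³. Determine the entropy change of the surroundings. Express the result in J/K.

ΔS_surr = 20.3 J/K

For an isothermal ideal gas ΔS_gas = nR ln(V₂/V₁) = 2.91 × 8.314 × ln(11.5/26.6) = -20.3 J/K.
The process is reversible, so ΔS_surr = −ΔS_gas = 20.3 J/K and ΔS_universe = 0.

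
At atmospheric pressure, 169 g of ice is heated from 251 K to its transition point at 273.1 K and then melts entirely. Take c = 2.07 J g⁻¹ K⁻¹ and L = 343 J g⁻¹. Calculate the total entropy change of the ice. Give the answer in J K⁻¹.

ΔS = 242 J/K

Warming step: ΔS₁ = m c ln(T_tr/T_i) = 169 × 2.07 × ln(273.1/251) = 29.52 J/K.
Phase change: ΔS₂ = +mL/T_tr = 169 × 343 / 273.1 = 212.3 J/K.
ΔS_total = (29.52) + (212.3) = 242 J/K.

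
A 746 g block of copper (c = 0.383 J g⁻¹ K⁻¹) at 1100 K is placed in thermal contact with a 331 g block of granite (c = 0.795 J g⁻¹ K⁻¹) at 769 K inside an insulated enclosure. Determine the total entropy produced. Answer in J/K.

ΔS_total = 8.69 J/K

Energy balance: T_f = (m₁c₁T₁ + m₂c₂T₂)/(m₁c₁ + m₂c₂) = 941.31 K.
ΔS₁ = m₁c₁ ln(T_f/T₁) = 285.718 × ln(941.31/1100) = -44.51 J/K.
ΔS₂ = m₂c₂ ln(T_f/T₂) = 263.145 × ln(941.31/769) = 53.2 J/K.
ΔS_total = -44.51 + 53.2 = 8.69 J/K.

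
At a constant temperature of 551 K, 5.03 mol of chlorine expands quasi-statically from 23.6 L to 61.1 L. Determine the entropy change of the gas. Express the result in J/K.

ΔS_gas = 39.8 J/K

For an isothermal ideal gas ΔS_gas = nR ln(V₂/V₁) = 5.03 × 8.314 × ln(61.1/23.6) = 39.8 J/K.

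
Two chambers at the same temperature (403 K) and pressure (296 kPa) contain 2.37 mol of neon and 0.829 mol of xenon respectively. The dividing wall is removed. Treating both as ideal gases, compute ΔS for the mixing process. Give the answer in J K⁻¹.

Mole fractions: x_A = 2.37/3.2 = 0.741, x_B = 0.259.
ΔS_mix = −R(n_A ln x_A + n_B ln x_B) = −8.314 × (2.37 ln 0.741 + 0.829 ln 0.259) = 15.2 J/K.

ΔS_mix = 15.2 J/K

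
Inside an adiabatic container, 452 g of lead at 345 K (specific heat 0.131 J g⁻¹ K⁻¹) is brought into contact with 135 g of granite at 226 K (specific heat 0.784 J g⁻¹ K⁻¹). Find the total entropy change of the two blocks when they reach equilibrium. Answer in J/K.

ΔS_total = 3.51 J/K

Energy balance: T_f = (m₁c₁T₁ + m₂c₂T₂)/(m₁c₁ + m₂c₂) = 268.69 K.
ΔS₁ = m₁c₁ ln(T_f/T₁) = 59.212 × ln(268.69/345) = -14.8 J/K.
ΔS₂ = m₂c₂ ln(T_f/T₂) = 105.84 × ln(268.69/226) = 18.31 J/K.
ΔS_total = -14.8 + 18.31 = 3.51 J/K.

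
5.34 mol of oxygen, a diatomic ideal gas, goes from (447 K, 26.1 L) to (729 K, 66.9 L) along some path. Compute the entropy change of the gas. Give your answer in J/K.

Entropy is a state function: ΔS = nC_V ln(T₂/T₁) + nR ln(V₂/V₁), with C_V = 5R/2 = 20.79 J mol⁻¹ K⁻¹ for a diatomic ideal gas.
ΔS = 5.34 × [20.79 × ln(729/447) + 8.314 × ln(66.9/26.1)] = 96.1 J/K.

ΔS = 96.1 J/K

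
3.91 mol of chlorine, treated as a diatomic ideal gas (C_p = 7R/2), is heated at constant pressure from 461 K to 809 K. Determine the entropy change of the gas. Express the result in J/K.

At constant pressure, ΔS = nC_p ln(T₂/T₁) with C_p = 7R/2 = 29.1 J mol⁻¹ K⁻¹.
ΔS = 3.91 × 29.1 × ln(809/461) = 64 J/K.

ΔS = 64 J/K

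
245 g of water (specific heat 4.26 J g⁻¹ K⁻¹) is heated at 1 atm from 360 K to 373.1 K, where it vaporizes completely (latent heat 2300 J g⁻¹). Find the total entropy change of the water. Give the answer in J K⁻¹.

Warming step: ΔS₁ = m c ln(T_tr/T_i) = 245 × 4.26 × ln(373.1/360) = 37.3 J/K.
Phase change: ΔS₂ = +mL/T_tr = 245 × 2300 / 373.1 = 1510 J/K.
ΔS_total = (37.3) + (1510) = 1550 J/K.

ΔS = 1550 J/K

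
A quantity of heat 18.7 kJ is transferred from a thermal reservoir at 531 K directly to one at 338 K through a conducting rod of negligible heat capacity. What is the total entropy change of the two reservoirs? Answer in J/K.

ΔS_total = 20.1 J/K

ΔS_hot = −Q/T_H = −18700/531 = -35.22 J/K and ΔS_cold = +Q/T_C = 18700/338 = 55.33 J/K.
ΔS_total = -35.22 + 55.33 = 20.1 J/K, positive as the second law requires.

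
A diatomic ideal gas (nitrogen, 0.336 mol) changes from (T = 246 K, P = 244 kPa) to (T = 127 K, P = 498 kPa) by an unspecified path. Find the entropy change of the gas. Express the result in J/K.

ΔS = nC_p ln(T₂/T₁) − nR ln(P₂/P₁), with C_p = 7R/2 = 29.1 J mol⁻¹ K⁻¹ for a diatomic ideal gas.
ΔS = 0.336 × [29.1 × ln(127/246) − 8.314 × ln(498/244)] = -8.46 J/K.

ΔS = -8.46 J/K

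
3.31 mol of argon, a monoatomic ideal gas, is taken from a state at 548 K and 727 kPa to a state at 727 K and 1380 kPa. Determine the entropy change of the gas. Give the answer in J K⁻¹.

ΔS = nC_p ln(T₂/T₁) − nR ln(P₂/P₁), with C_p = 5R/2 = 20.79 J mol⁻¹ K⁻¹ for a monoatomic ideal gas.
ΔS = 3.31 × [20.79 × ln(727/548) − 8.314 × ln(1380/727)] = 1.81 J/K.

ΔS = 1.81 J/K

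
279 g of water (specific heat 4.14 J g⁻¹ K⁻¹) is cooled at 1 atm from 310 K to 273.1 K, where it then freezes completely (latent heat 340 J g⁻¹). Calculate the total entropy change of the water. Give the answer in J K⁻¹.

ΔS = -494 J/K

Cooling step: ΔS₁ = m c ln(T_tr/T_i) = 279 × 4.14 × ln(273.1/310) = -146.4 J/K.
Phase change: ΔS₂ = −mL/T_tr = −279 × 340 / 273.1 = -347.3 J/K.
ΔS_total = (-146.4) + (-347.3) = -494 J/K.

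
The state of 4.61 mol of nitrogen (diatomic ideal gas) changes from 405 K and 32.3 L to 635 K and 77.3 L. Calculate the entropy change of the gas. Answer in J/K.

ΔS = 76.5 J/K

Entropy is a state function: ΔS = nC_V ln(T₂/T₁) + nR ln(V₂/V₁), with C_V = 5R/2 = 20.79 J mol⁻¹ K⁻¹ for a diatomic ideal gas.
ΔS = 4.61 × [20.79 × ln(635/405) + 8.314 × ln(77.3/32.3)] = 76.5 J/K.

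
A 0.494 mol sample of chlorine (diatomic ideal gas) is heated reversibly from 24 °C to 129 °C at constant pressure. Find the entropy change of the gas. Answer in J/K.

In kelvin: T₁ = 297.15 K, T₂ = 402.15 K. At constant pressure, ΔS = nC_p ln(T₂/T₁) with C_p = 7R/2 = 29.1 J mol⁻¹ K⁻¹.
ΔS = 0.494 × 29.1 × ln(402.15/297.15) = 4.35 J/K.

ΔS = 4.35 J/K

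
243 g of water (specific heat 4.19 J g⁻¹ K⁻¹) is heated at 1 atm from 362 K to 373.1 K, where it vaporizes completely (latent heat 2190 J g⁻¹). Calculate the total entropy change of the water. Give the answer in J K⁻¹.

ΔS = 1460 J/K

Warming step: ΔS₁ = m c ln(T_tr/T_i) = 243 × 4.19 × ln(373.1/362) = 30.75 J/K.
Phase change: ΔS₂ = +mL/T_tr = 243 × 2190 / 373.1 = 1426 J/K.
ΔS_total = (30.75) + (1426) = 1460 J/K.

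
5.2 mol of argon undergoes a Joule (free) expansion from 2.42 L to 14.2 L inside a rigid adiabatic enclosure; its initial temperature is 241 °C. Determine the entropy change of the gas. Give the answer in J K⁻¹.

ΔS_gas = 76.5 J/K

No heat is exchanged and no work is done, so the ideal-gas temperature stays constant.
Entropy is a state function; using a reversible isothermal path, ΔS_gas = nR ln(V₂/V₁) = 5.2 × 8.314 × ln(14.2/2.42) = 76.5 J/K.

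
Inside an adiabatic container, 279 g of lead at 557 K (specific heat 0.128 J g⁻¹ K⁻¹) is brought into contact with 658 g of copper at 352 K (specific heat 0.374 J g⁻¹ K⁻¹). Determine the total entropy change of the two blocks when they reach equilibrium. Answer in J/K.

Energy balance: T_f = (m₁c₁T₁ + m₂c₂T₂)/(m₁c₁ + m₂c₂) = 377.98 K.
ΔS₁ = m₁c₁ ln(T_f/T₁) = 35.712 × ln(377.98/557) = -13.847 J/K.
ΔS₂ = m₂c₂ ln(T_f/T₂) = 246.092 × ln(377.98/352) = 17.524 J/K.
ΔS_total = -13.847 + 17.524 = 3.68 J/K.

ΔS_total = 3.68 J/K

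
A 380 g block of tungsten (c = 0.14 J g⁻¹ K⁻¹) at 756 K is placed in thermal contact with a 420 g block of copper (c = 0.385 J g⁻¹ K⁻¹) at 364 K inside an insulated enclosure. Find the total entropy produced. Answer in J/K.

Energy balance: T_f = (m₁c₁T₁ + m₂c₂T₂)/(m₁c₁ + m₂c₂) = 461.04 K.
ΔS₁ = m₁c₁ ln(T_f/T₁) = 53.2 × ln(461.04/756) = -26.31 J/K.
ΔS₂ = m₂c₂ ln(T_f/T₂) = 161.7 × ln(461.04/364) = 38.22 J/K.
ΔS_total = -26.31 + 38.22 = 11.9 J/K.

ΔS_total = 11.9 J/K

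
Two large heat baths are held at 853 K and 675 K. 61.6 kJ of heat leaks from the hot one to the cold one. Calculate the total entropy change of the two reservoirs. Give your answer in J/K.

ΔS_total = 19 J/K

ΔS_hot = −Q/T_H = −61600/853 = -72.22 J/K and ΔS_cold = +Q/T_C = 61600/675 = 91.26 J/K.
ΔS_total = -72.22 + 91.26 = 19 J/K, positive as the second law requires.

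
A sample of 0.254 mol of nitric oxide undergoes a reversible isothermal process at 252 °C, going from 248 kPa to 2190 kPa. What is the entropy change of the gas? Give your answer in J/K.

For an isothermal ideal gas ΔS_gas = nR ln(P₁/P₂) = 0.254 × 8.314 × ln(248/2190) = -4.6 J/K.

ΔS_gas = -4.6 J/K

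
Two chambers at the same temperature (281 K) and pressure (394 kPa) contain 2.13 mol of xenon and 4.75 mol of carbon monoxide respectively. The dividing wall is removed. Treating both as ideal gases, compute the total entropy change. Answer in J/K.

ΔS_mix = 35.4 J/K

Mole fractions: x_A = 2.13/6.88 = 0.31, x_B = 0.69.
ΔS_mix = −R(n_A ln x_A + n_B ln x_B) = −8.314 × (2.13 ln 0.31 + 4.75 ln 0.69) = 35.4 J/K.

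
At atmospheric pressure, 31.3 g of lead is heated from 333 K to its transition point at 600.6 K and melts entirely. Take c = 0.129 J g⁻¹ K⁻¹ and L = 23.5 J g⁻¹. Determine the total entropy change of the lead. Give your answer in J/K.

Warming step: ΔS₁ = m c ln(T_tr/T_i) = 31.3 × 0.129 × ln(600.6/333) = 2.381 J/K.
Phase change: ΔS₂ = +mL/T_tr = 31.3 × 23.5 / 600.6 = 1.225 J/K.
ΔS_total = (2.381) + (1.225) = 3.61 J/K.

ΔS = 3.61 J/K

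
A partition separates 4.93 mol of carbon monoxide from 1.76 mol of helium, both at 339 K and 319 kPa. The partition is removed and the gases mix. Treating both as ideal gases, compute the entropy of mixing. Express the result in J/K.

Mole fractions: x_A = 4.93/6.69 = 0.737, x_B = 0.263.
ΔS_mix = −R(n_A ln x_A + n_B ln x_B) = −8.314 × (4.93 ln 0.737 + 1.76 ln 0.263) = 32.1 J/K.

ΔS_mix = 32.1 J/K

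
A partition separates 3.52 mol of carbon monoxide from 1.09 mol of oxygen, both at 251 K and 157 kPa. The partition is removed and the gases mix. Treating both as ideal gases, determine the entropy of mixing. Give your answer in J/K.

Mole fractions: x_A = 3.52/4.61 = 0.764, x_B = 0.236.
ΔS_mix = −R(n_A ln x_A + n_B ln x_B) = −8.314 × (3.52 ln 0.764 + 1.09 ln 0.236) = 21 J/K.

ΔS_mix = 21 J/K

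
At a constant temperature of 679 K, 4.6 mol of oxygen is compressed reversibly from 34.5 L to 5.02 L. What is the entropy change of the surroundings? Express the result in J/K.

For an isothermal ideal gas ΔS_gas = nR ln(V₂/V₁) = 4.6 × 8.314 × ln(5.02/34.5) = -73.7 J/K.
The process is reversible, so ΔS_surr = −ΔS_gas = 73.7 J/K and ΔS_universe = 0.

ΔS_surr = 73.7 J/K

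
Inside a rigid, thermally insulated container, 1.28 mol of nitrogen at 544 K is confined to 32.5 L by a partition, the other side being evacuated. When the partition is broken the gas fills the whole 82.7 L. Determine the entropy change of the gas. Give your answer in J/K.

ΔS_gas = 9.94 J/K

For an ideal gas in free expansion Q = 0 and W = 0, so T is unchanged.
Entropy is a state function; using a reversible isothermal path, ΔS_gas = nR ln(V₂/V₁) = 1.28 × 8.314 × ln(82.7/32.5) = 9.94 J/K.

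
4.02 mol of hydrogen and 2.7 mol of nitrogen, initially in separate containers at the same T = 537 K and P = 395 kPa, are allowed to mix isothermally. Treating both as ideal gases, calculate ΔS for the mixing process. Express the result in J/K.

ΔS_mix = 37.6 J/K

Mole fractions: x_A = 4.02/6.72 = 0.598, x_B = 0.402.
ΔS_mix = −R(n_A ln x_A + n_B ln x_B) = −8.314 × (4.02 ln 0.598 + 2.7 ln 0.402) = 37.6 J/K.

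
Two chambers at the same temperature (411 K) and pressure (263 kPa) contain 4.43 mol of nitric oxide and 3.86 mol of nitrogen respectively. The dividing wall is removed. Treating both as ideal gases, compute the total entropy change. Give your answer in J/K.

ΔS_mix = 47.6 J/K

Mole fractions: x_A = 4.43/8.29 = 0.534, x_B = 0.466.
ΔS_mix = −R(n_A ln x_A + n_B ln x_B) = −8.314 × (4.43 ln 0.534 + 3.86 ln 0.466) = 47.6 J/K.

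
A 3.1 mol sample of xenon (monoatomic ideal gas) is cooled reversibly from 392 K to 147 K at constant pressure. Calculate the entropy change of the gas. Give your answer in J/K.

ΔS = -63.2 J/K

At constant pressure, ΔS = nC_p ln(T₂/T₁) with C_p = 5R/2 = 20.79 J mol⁻¹ K⁻¹.
ΔS = 3.1 × 20.79 × ln(147/392) = -63.2 J/K.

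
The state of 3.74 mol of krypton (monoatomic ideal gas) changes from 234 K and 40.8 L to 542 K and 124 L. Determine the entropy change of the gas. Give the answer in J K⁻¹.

ΔS = 73.7 J/K

Entropy is a state function: ΔS = nC_V ln(T₂/T₁) + nR ln(V₂/V₁), with C_V = 3R/2 = 12.47 J mol⁻¹ K⁻¹ for a monoatomic ideal gas.
ΔS = 3.74 × [12.47 × ln(542/234) + 8.314 × ln(124/40.8)] = 73.7 J/K.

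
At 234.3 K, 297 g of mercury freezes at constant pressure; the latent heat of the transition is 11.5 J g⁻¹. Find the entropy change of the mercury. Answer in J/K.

ΔS = -14.6 J/K

Heat released by the substance: Q = −mL = −297 × 11.5 = −3415.5 J.
At constant T, ΔS = Q_rev/T = −3415.5 / 234.3 = -14.6 J/K.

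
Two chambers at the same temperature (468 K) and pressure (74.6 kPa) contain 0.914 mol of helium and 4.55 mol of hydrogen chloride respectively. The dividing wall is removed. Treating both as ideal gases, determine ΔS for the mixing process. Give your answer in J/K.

Mole fractions: x_A = 0.914/5.46 = 0.167, x_B = 0.833.
ΔS_mix = −R(n_A ln x_A + n_B ln x_B) = −8.314 × (0.914 ln 0.167 + 4.55 ln 0.833) = 20.5 J/K.

ΔS_mix = 20.5 J/K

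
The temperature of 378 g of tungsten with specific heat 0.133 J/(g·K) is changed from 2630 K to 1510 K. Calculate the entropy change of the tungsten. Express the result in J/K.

ΔS = ∫dQ_rev/T = m c ln(T₂/T₁) = 378 × 0.133 × ln(1510/2630) = -27.9 J/K.

ΔS = -27.9 J/K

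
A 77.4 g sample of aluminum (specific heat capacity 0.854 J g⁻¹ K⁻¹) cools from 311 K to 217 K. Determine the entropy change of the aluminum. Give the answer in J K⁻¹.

ΔS = ∫dQ_rev/T = m c ln(T₂/T₁) = 77.4 × 0.854 × ln(217/311) = -23.8 J/K.

ΔS = -23.8 J/K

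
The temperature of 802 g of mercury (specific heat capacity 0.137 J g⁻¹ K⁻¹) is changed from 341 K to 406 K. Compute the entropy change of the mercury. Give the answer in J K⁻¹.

ΔS = ∫dQ_rev/T = m c ln(T₂/T₁) = 802 × 0.137 × ln(406/341) = 19.2 J/K.

ΔS = 19.2 J/K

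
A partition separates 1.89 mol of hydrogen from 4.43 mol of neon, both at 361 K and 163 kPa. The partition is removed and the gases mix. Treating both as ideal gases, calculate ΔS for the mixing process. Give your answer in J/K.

ΔS_mix = 32.1 J/K

Mole fractions: x_A = 1.89/6.32 = 0.299, x_B = 0.701.
ΔS_mix = −R(n_A ln x_A + n_B ln x_B) = −8.314 × (1.89 ln 0.299 + 4.43 ln 0.701) = 32.1 J/K.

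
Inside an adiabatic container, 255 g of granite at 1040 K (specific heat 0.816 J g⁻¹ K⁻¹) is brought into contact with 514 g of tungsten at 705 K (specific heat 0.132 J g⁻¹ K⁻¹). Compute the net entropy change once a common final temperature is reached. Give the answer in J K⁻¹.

ΔS_total = 3.61 J/K

Energy balance: T_f = (m₁c₁T₁ + m₂c₂T₂)/(m₁c₁ + m₂c₂) = 957.63 K.
ΔS₁ = m₁c₁ ln(T_f/T₁) = 208.08 × ln(957.63/1040) = -17.17 J/K.
ΔS₂ = m₂c₂ ln(T_f/T₂) = 67.848 × ln(957.63/705) = 20.78 J/K.
ΔS_total = -17.17 + 20.78 = 3.61 J/K.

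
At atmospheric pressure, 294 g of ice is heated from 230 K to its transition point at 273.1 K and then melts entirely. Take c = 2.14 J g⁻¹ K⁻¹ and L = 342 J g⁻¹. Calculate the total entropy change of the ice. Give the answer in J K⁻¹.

Warming step: ΔS₁ = m c ln(T_tr/T_i) = 294 × 2.14 × ln(273.1/230) = 108.1 J/K.
Phase change: ΔS₂ = +mL/T_tr = 294 × 342 / 273.1 = 368.2 J/K.
ΔS_total = (108.1) + (368.2) = 476 J/K.

ΔS = 476 J/K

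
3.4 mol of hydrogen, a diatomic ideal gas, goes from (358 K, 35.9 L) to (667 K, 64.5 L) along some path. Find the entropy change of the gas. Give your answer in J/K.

ΔS = 60.5 J/K

Entropy is a state function: ΔS = nC_V ln(T₂/T₁) + nR ln(V₂/V₁), with C_V = 5R/2 = 20.79 J mol⁻¹ K⁻¹ for a diatomic ideal gas.
ΔS = 3.4 × [20.79 × ln(667/358) + 8.314 × ln(64.5/35.9)] = 60.5 J/K.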